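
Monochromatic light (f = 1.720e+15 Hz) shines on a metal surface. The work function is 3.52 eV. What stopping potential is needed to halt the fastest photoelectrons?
3.5933 V

The stopping potential V_s satisfies: eV_s = KE_max

First, find KE_max using Einstein's equation:
E_photon = hf = (6.626×10⁻³⁴ J·s)(1.720e+15 Hz) = 7.1133 eV
KE_max = E_photon - φ = 7.1133 - 3.52 = 3.5933 eV

Since eV_s = KE_max:
V_s = KE_max/e = 3.5933 V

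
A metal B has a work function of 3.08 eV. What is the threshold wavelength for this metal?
402.55 nm

The threshold wavelength is when the photon energy equals the work function:
hc/λ₀ = φ

Solving for λ₀:
λ₀ = hc/φ = (6.626×10⁻³⁴ J·s)(3×10⁸ m/s) / (3.08 eV × 1.602×10⁻¹⁹ J/eV)
λ₀ = 402.55 nm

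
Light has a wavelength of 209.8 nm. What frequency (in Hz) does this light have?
1.4289e+15 Hz

Using the wave equation: c = fλ

Solving for frequency:
f = c/λ = (3×10⁸ m/s) / (209.8×10⁻⁹ m)
f = 1.4289e+15 Hz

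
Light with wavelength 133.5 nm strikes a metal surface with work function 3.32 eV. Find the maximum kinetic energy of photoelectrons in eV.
5.9672 eV

Using Einstein's photoelectric equation: KE_max = hf - φ = hc/λ - φ

First, calculate the photon energy:
E_photon = hc/λ = (6.626×10⁻³⁴ J·s)(3×10⁸ m/s) / (133.5×10⁻⁹ m)
E_photon = 9.2872 eV

Then, the maximum kinetic energy:
KE_max = E_photon - φ = 9.2872 eV - 3.32 eV = 5.9672 eV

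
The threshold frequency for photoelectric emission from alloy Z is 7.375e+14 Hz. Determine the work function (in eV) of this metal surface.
3.05 eV

At the threshold frequency, photon energy equals work function:
φ = hf₀

Calculating:
φ = (6.626×10⁻³⁴ J·s)(7.375e+14 Hz)
φ = 3.05 eV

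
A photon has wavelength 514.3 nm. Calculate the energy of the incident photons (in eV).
2.4107 eV

Using E = hf = hc/λ:

E = hc/λ = (6.626×10⁻³⁴ J·s)(3×10⁸ m/s) / (514.3×10⁻⁹ m)
E = 2.4107 eV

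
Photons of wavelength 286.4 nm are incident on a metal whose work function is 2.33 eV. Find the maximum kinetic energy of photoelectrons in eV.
1.9991 eV

Using Einstein's photoelectric equation: KE_max = hf - φ = hc/λ - φ

First, calculate the photon energy:
E_photon = hc/λ = (6.626×10⁻³⁴ J·s)(3×10⁸ m/s) / (286.4×10⁻⁹ m)
E_photon = 4.3291 eV

Then, the maximum kinetic energy:
KE_max = E_photon - φ = 4.3291 eV - 2.33 eV = 1.9991 eV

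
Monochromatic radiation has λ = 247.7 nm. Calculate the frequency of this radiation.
1.2103e+15 Hz

Using the wave equation: c = fλ

Solving for frequency:
f = c/λ = (3×10⁸ m/s) / (247.7×10⁻⁹ m)
f = 1.2103e+15 Hz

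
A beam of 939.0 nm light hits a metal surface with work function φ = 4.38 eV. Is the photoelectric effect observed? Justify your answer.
No

For photoemission, the photon energy must exceed the work function.

Photon energy: E = hc/λ = 1.3204 eV
Work function: φ = 4.38 eV

Since E_photon (1.3204 eV) < φ (4.38 eV), photoemission will NOT occur.
The threshold wavelength is λ₀ = hc/φ = 283.1 nm.
Since 939.0 nm > 283.1 nm, the photons lack sufficient energy.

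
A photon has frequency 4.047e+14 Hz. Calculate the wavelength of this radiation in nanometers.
740.78 nm

Using the wave equation: c = fλ

Solving for wavelength:
λ = c/f = (3×10⁸ m/s) / (4.047e+14 Hz)
λ = 740.78 nm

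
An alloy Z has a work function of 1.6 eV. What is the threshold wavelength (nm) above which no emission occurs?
774.90 nm

The threshold wavelength is when the photon energy equals the work function:
hc/λ₀ = φ

Solving for λ₀:
λ₀ = hc/φ = (6.626×10⁻³⁴ J·s)(3×10⁸ m/s) / (1.6 eV × 1.602×10⁻¹⁹ J/eV)
λ₀ = 774.90 nm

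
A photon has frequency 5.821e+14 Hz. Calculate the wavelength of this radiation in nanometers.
515.02 nm

Using the wave equation: c = fλ

Solving for wavelength:
λ = c/f = (3×10⁸ m/s) / (5.821e+14 Hz)
λ = 515.02 nm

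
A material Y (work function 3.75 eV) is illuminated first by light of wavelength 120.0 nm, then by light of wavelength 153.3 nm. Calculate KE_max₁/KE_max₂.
1.5174

Using Einstein's equation: KE_max = hc/λ - φ

For λ₁ = 120.0 nm:
E₁ = hc/λ₁ = 10.3320 eV
KE₁ = E₁ - φ = 10.3320 - 3.75 = 6.5820 eV

For λ₂ = 153.3 nm:
E₂ = hc/λ₂ = 8.0877 eV
KE₂ = E₂ - φ = 8.0877 - 3.75 = 4.3377 eV

Ratio: KE₁/KE₂ = 6.5820/4.3377 = 1.5174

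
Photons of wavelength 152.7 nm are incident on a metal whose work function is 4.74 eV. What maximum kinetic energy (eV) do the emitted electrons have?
3.3795 eV

Using Einstein's photoelectric equation: KE_max = hf - φ = hc/λ - φ

First, calculate the photon energy:
E_photon = hc/λ = (6.626×10⁻³⁴ J·s)(3×10⁸ m/s) / (152.7×10⁻⁹ m)
E_photon = 8.1195 eV

Then, the maximum kinetic energy:
KE_max = E_photon - φ = 8.1195 eV - 4.74 eV = 3.3795 eV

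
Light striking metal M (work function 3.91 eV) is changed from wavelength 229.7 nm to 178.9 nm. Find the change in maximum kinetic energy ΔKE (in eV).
1.5327 eV

Using Einstein's equation: KE_max = hc/λ - φ

For λ₁ = 229.7 nm:
KE₁ = hc/λ₁ - φ = 5.3977 - 3.91 = 1.4877 eV

For λ₂ = 178.9 nm:
KE₂ = hc/λ₂ - φ = 6.9304 - 3.91 = 3.0204 eV

Change in KE:
ΔKE = KE₂ - KE₁ = 3.0204 - 1.4877 = 1.5327 eV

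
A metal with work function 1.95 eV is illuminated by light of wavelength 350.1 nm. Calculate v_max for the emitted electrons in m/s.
7.4819e+05 m/s

First, find the maximum kinetic energy:
E_photon = hc/λ = 3.5414 eV
KE_max = E_photon - φ = 3.5414 - 1.95 = 1.5914 eV

Convert to Joules: KE_max = 1.5914 × 1.602×10⁻¹⁹ J = 2.5497e-19 J

Then use KE = ½mv² to find velocity:
v = √(2·KE/m) = √(2 × 2.5497e-19 J / 9.109e-31 kg)
v = 7.4819e+05 m/s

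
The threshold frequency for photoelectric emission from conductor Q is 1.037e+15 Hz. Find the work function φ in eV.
4.29 eV

At the threshold frequency, photon energy equals work function:
φ = hf₀

Calculating:
φ = (6.626×10⁻³⁴ J·s)(1.037e+15 Hz)
φ = 4.29 eV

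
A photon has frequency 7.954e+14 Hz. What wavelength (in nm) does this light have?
376.91 nm

Using the wave equation: c = fλ

Solving for wavelength:
λ = c/f = (3×10⁸ m/s) / (7.954e+14 Hz)
λ = 376.91 nm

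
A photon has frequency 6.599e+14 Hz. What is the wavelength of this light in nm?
454.30 nm

Using the wave equation: c = fλ

Solving for wavelength:
λ = c/f = (3×10⁸ m/s) / (6.599e+14 Hz)
λ = 454.30 nm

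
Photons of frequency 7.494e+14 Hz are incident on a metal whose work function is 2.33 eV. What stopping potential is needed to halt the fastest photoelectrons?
0.7693 V

The stopping potential V_s satisfies: eV_s = KE_max

First, find KE_max using Einstein's equation:
E_photon = hf = (6.626×10⁻³⁴ J·s)(7.494e+14 Hz) = 3.0993 eV
KE_max = E_photon - φ = 3.0993 - 2.33 = 0.7693 eV

Since eV_s = KE_max:
V_s = KE_max/e = 0.7693 V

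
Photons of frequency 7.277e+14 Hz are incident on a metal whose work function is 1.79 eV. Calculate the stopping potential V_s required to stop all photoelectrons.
1.2195 V

The stopping potential V_s satisfies: eV_s = KE_max

First, find KE_max using Einstein's equation:
E_photon = hf = (6.626×10⁻³⁴ J·s)(7.277e+14 Hz) = 3.0095 eV
KE_max = E_photon - φ = 3.0095 - 1.79 = 1.2195 eV

Since eV_s = KE_max:
V_s = KE_max/e = 1.2195 V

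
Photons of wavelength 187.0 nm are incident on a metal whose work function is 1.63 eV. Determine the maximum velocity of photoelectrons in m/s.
1.3262e+06 m/s

First, find the maximum kinetic energy:
E_photon = hc/λ = 6.6302 eV
KE_max = E_photon - φ = 6.6302 - 1.63 = 5.0002 eV

Convert to Joules: KE_max = 5.0002 × 1.602×10⁻¹⁹ J = 8.0112e-19 J

Then use KE = ½mv² to find velocity:
v = √(2·KE/m) = √(2 × 8.0112e-19 J / 9.109e-31 kg)
v = 1.3262e+06 m/s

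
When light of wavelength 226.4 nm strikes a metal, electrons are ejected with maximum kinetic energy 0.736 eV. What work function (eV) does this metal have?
4.74 eV

From Einstein's photoelectric equation: KE_max = hf - φ = hc/λ - φ

Rearranging for φ:
φ = hc/λ - KE_max

Calculate photon energy:
E_photon = hc/λ = 5.4763 eV

Therefore:
φ = 5.4763 - 0.736 = 4.74 eV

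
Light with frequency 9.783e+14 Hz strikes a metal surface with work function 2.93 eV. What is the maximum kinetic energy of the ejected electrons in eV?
1.1159 eV

Using Einstein's photoelectric equation: KE_max = hf - φ

First, calculate the photon energy:
E_photon = hf = (6.626×10⁻³⁴ J·s)(9.783e+14 Hz)
E_photon = 4.0459 eV

Then, the maximum kinetic energy:
KE_max = E_photon - φ = 4.0459 eV - 2.93 eV = 1.1159 eV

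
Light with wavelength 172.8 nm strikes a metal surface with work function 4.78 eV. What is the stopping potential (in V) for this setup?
2.3950 V

The stopping potential V_s satisfies: eV_s = KE_max

First, find KE_max using Einstein's equation:
E_photon = hc/λ = 7.1750 eV
KE_max = E_photon - φ = 7.1750 - 4.78 = 2.3950 eV

Since eV_s = KE_max:
V_s = KE_max/e = 2.3950 V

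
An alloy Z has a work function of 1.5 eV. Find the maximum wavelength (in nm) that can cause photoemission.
826.56 nm

The threshold wavelength is when the photon energy equals the work function:
hc/λ₀ = φ

Solving for λ₀:
λ₀ = hc/φ = (6.626×10⁻³⁴ J·s)(3×10⁸ m/s) / (1.5 eV × 1.602×10⁻¹⁹ J/eV)
λ₀ = 826.56 nm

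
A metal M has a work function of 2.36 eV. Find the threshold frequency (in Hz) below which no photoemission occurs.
5.7065e+14 Hz

The threshold frequency is when the photon energy equals the work function:
hf₀ = φ

Solving for f₀:
f₀ = φ/h = (2.36 eV × 1.602×10⁻¹⁹ J/eV) / (6.626×10⁻³⁴ J·s)
f₀ = 5.7065e+14 Hz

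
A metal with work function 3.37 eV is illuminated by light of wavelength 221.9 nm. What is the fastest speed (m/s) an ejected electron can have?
8.8318e+05 m/s

First, find the maximum kinetic energy:
E_photon = hc/λ = 5.5874 eV
KE_max = E_photon - φ = 5.5874 - 3.37 = 2.2174 eV

Convert to Joules: KE_max = 2.2174 × 1.602×10⁻¹⁹ J = 3.5527e-19 J

Then use KE = ½mv² to find velocity:
v = √(2·KE/m) = √(2 × 3.5527e-19 J / 9.109e-31 kg)
v = 8.8318e+05 m/s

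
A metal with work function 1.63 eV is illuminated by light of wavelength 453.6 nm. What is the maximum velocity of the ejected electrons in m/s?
6.2299e+05 m/s

First, find the maximum kinetic energy:
E_photon = hc/λ = 2.7333 eV
KE_max = E_photon - φ = 2.7333 - 1.63 = 1.1033 eV

Convert to Joules: KE_max = 1.1033 × 1.602×10⁻¹⁹ J = 1.7677e-19 J

Then use KE = ½mv² to find velocity:
v = √(2·KE/m) = √(2 × 1.7677e-19 J / 9.109e-31 kg)
v = 6.2299e+05 m/s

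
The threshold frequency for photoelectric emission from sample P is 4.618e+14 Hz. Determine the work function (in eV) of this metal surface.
1.91 eV

At the threshold frequency, photon energy equals work function:
φ = hf₀

Calculating:
φ = (6.626×10⁻³⁴ J·s)(4.618e+14 Hz)
φ = 1.91 eV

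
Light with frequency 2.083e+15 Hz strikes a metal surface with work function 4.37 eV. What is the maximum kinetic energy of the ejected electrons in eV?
4.2446 eV

Using Einstein's photoelectric equation: KE_max = hf - φ

First, calculate the photon energy:
E_photon = hf = (6.626×10⁻³⁴ J·s)(2.083e+15 Hz)
E_photon = 8.6146 eV

Then, the maximum kinetic energy:
KE_max = E_photon - φ = 8.6146 eV - 4.37 eV = 4.2446 eV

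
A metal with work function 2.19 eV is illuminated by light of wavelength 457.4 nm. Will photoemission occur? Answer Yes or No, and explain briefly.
Yes

For photoemission, the photon energy must exceed the work function.

Photon energy: E = hc/λ = 2.7106 eV
Work function: φ = 2.19 eV

Since E_photon (2.7106 eV) > φ (2.19 eV), photoemission WILL occur.
The threshold wavelength is λ₀ = hc/φ = 566.1 nm.
Since 457.4 nm < 566.1 nm, the light has sufficient energy.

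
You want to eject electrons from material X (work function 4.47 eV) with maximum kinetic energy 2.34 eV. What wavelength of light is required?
182.06 nm

From Einstein's equation: KE_max = hc/λ - φ

Rearranging for λ:
hc/λ = KE_max + φ
λ = hc/(KE_max + φ)

Required photon energy:
E_photon = KE_max + φ = 2.34 + 4.47 = 6.81 eV

Required wavelength:
λ = hc/E_photon = (6.626×10⁻³⁴)(3×10⁸) / (6.81 × 1.602×10⁻¹⁹)
λ = 182.06 nm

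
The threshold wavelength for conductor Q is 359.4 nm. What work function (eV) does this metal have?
3.45 eV

At the threshold wavelength, photon energy equals work function:
φ = hc/λ₀

Calculating:
φ = (6.626×10⁻³⁴ J·s)(3×10⁸ m/s) / (359.4×10⁻⁹ m)
φ = 3.45 eV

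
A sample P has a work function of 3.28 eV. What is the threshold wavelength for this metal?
378.00 nm

The threshold wavelength is when the photon energy equals the work function:
hc/λ₀ = φ

Solving for λ₀:
λ₀ = hc/φ = (6.626×10⁻³⁴ J·s)(3×10⁸ m/s) / (3.28 eV × 1.602×10⁻¹⁹ J/eV)
λ₀ = 378.00 nm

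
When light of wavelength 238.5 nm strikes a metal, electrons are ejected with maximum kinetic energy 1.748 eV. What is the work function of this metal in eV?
3.45 eV

From Einstein's photoelectric equation: KE_max = hf - φ = hc/λ - φ

Rearranging for φ:
φ = hc/λ - KE_max

Calculate photon energy:
E_photon = hc/λ = 5.1985 eV

Therefore:
φ = 5.1985 - 1.748 = 3.45 eV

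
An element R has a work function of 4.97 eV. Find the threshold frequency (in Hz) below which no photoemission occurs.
1.2017e+15 Hz

The threshold frequency is when the photon energy equals the work function:
hf₀ = φ

Solving for f₀:
f₀ = φ/h = (4.97 eV × 1.602×10⁻¹⁹ J/eV) / (6.626×10⁻³⁴ J·s)
f₀ = 1.2017e+15 Hz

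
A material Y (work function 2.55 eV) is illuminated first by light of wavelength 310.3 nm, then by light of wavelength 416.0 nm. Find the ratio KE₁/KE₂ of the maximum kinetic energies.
3.3589

Using Einstein's equation: KE_max = hc/λ - φ

For λ₁ = 310.3 nm:
E₁ = hc/λ₁ = 3.9956 eV
KE₁ = E₁ - φ = 3.9956 - 2.55 = 1.4456 eV

For λ₂ = 416.0 nm:
E₂ = hc/λ₂ = 2.9804 eV
KE₂ = E₂ - φ = 2.9804 - 2.55 = 0.4304 eV

Ratio: KE₁/KE₂ = 1.4456/0.4304 = 3.3589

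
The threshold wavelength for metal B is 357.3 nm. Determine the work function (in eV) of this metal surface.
3.47 eV

At the threshold wavelength, photon energy equals work function:
φ = hc/λ₀

Calculating:
φ = (6.626×10⁻³⁴ J·s)(3×10⁸ m/s) / (357.3×10⁻⁹ m)
φ = 3.47 eV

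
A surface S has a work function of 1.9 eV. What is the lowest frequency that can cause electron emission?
4.5942e+14 Hz

The threshold frequency is when the photon energy equals the work function:
hf₀ = φ

Solving for f₀:
f₀ = φ/h = (1.9 eV × 1.602×10⁻¹⁹ J/eV) / (6.626×10⁻³⁴ J·s)
f₀ = 4.5942e+14 Hz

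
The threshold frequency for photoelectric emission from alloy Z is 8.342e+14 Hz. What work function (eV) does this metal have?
3.45 eV

At the threshold frequency, photon energy equals work function:
φ = hf₀

Calculating:
φ = (6.626×10⁻³⁴ J·s)(8.342e+14 Hz)
φ = 3.45 eV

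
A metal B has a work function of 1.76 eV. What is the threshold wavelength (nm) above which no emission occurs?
704.46 nm

The threshold wavelength is when the photon energy equals the work function:
hc/λ₀ = φ

Solving for λ₀:
λ₀ = hc/φ = (6.626×10⁻³⁴ J·s)(3×10⁸ m/s) / (1.76 eV × 1.602×10⁻¹⁹ J/eV)
λ₀ = 704.46 nm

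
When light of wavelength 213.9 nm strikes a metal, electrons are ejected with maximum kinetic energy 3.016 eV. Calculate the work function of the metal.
2.78 eV

From Einstein's photoelectric equation: KE_max = hf - φ = hc/λ - φ

Rearranging for φ:
φ = hc/λ - KE_max

Calculate photon energy:
E_photon = hc/λ = 5.7964 eV

Therefore:
φ = 5.7964 - 3.016 = 2.78 eV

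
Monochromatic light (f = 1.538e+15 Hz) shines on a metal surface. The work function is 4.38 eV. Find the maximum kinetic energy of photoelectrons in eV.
1.9807 eV

Using Einstein's photoelectric equation: KE_max = hf - φ

First, calculate the photon energy:
E_photon = hf = (6.626×10⁻³⁴ J·s)(1.538e+15 Hz)
E_photon = 6.3607 eV

Then, the maximum kinetic energy:
KE_max = E_photon - φ = 6.3607 eV - 4.38 eV = 1.9807 eV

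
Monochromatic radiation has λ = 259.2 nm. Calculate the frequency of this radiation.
1.1566e+15 Hz

Using the wave equation: c = fλ

Solving for frequency:
f = c/λ = (3×10⁸ m/s) / (259.2×10⁻⁹ m)
f = 1.1566e+15 Hz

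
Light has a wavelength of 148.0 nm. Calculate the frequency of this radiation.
2.0256e+15 Hz

Using the wave equation: c = fλ

Solving for frequency:
f = c/λ = (3×10⁸ m/s) / (148.0×10⁻⁹ m)
f = 2.0256e+15 Hz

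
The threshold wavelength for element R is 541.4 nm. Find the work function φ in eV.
2.29 eV

At the threshold wavelength, photon energy equals work function:
φ = hc/λ₀

Calculating:
φ = (6.626×10⁻³⁴ J·s)(3×10⁸ m/s) / (541.4×10⁻⁹ m)
φ = 2.29 eV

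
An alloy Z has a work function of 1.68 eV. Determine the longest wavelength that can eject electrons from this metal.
738.00 nm

The threshold wavelength is when the photon energy equals the work function:
hc/λ₀ = φ

Solving for λ₀:
λ₀ = hc/φ = (6.626×10⁻³⁴ J·s)(3×10⁸ m/s) / (1.68 eV × 1.602×10⁻¹⁹ J/eV)
λ₀ = 738.00 nm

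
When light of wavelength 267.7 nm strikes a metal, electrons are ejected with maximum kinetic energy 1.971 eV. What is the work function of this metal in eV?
2.66 eV

From Einstein's photoelectric equation: KE_max = hf - φ = hc/λ - φ

Rearranging for φ:
φ = hc/λ - KE_max

Calculate photon energy:
E_photon = hc/λ = 4.6315 eV

Therefore:
φ = 4.6315 - 1.971 = 2.66 eV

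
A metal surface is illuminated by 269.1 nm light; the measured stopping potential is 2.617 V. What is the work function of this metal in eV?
1.99 eV

The stopping potential gives the maximum kinetic energy: KE_max = eV_s = 2.617 eV

From Einstein's photoelectric equation: KE_max = hc/λ - φ
Rearranging: φ = hc/λ - KE_max

Calculate photon energy:
E_photon = hc/λ = (6.626×10⁻³⁴ J·s)(3×10⁸ m/s) / (269.1×10⁻⁹ m) = 4.6074 eV

Therefore:
φ = 4.6074 - 2.617 = 1.99 eV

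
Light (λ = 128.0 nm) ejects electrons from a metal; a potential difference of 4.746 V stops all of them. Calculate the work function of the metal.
4.94 eV

The stopping potential gives the maximum kinetic energy: KE_max = eV_s = 4.746 eV

From Einstein's photoelectric equation: KE_max = hc/λ - φ
Rearranging: φ = hc/λ - KE_max

Calculate photon energy:
E_photon = hc/λ = (6.626×10⁻³⁴ J·s)(3×10⁸ m/s) / (128.0×10⁻⁹ m) = 9.6863 eV

Therefore:
φ = 9.6863 - 4.746 = 4.94 eV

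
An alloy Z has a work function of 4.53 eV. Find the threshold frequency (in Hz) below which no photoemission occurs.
1.0953e+15 Hz

The threshold frequency is when the photon energy equals the work function:
hf₀ = φ

Solving for f₀:
f₀ = φ/h = (4.53 eV × 1.602×10⁻¹⁹ J/eV) / (6.626×10⁻³⁴ J·s)
f₀ = 1.0953e+15 Hz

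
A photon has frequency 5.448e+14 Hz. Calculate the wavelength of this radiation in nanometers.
550.28 nm

Using the wave equation: c = fλ

Solving for wavelength:
λ = c/f = (3×10⁸ m/s) / (5.448e+14 Hz)
λ = 550.28 nm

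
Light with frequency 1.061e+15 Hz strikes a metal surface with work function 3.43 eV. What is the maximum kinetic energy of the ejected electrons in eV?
0.9579 eV

Using Einstein's photoelectric equation: KE_max = hf - φ

First, calculate the photon energy:
E_photon = hf = (6.626×10⁻³⁴ J·s)(1.061e+15 Hz)
E_photon = 4.3879 eV

Then, the maximum kinetic energy:
KE_max = E_photon - φ = 4.3879 eV - 3.43 eV = 0.9579 eV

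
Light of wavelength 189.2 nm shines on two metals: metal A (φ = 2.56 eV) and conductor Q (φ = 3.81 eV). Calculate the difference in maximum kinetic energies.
1.2500 eV

Using KE_max = hc/λ - φ for each metal:

Photon energy: E = hc/λ = 6.5531 eV

For metal A (φ₁ = 2.56 eV):
KE₁ = E - φ₁ = 6.5531 - 2.56 = 3.9931 eV

For conductor Q (φ₂ = 3.81 eV):
KE₂ = E - φ₂ = 6.5531 - 3.81 = 2.7431 eV

Difference:
ΔKE = KE₁ - KE₂ = 3.9931 - 2.7431 = 1.2500 eV

Note: The difference equals the difference in work functions: 3.81 - 2.56 = 1.25 eV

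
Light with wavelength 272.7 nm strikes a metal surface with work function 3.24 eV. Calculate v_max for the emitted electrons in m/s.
6.7793e+05 m/s

First, find the maximum kinetic energy:
E_photon = hc/λ = 4.5465 eV
KE_max = E_photon - φ = 4.5465 - 3.24 = 1.3065 eV

Convert to Joules: KE_max = 1.3065 × 1.602×10⁻¹⁹ J = 2.0933e-19 J

Then use KE = ½mv² to find velocity:
v = √(2·KE/m) = √(2 × 2.0933e-19 J / 9.109e-31 kg)
v = 6.7793e+05 m/s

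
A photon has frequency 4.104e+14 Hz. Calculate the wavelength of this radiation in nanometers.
730.49 nm

Using the wave equation: c = fλ

Solving for wavelength:
λ = c/f = (3×10⁸ m/s) / (4.104e+14 Hz)
λ = 730.49 nm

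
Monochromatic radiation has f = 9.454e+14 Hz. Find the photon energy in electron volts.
3.9099 eV

Using E = hf:

E = hf = (6.626×10⁻³⁴ J·s)(9.454e+14 Hz)
E = 3.9099 eV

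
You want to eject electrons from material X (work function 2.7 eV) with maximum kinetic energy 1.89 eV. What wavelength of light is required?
270.12 nm

From Einstein's equation: KE_max = hc/λ - φ

Rearranging for λ:
hc/λ = KE_max + φ
λ = hc/(KE_max + φ)

Required photon energy:
E_photon = KE_max + φ = 1.89 + 2.7 = 4.59 eV

Required wavelength:
λ = hc/E_photon = (6.626×10⁻³⁴)(3×10⁸) / (4.59 × 1.602×10⁻¹⁹)
λ = 270.12 nm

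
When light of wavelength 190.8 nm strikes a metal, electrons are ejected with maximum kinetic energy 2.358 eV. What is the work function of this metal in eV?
4.14 eV

From Einstein's photoelectric equation: KE_max = hf - φ = hc/λ - φ

Rearranging for φ:
φ = hc/λ - KE_max

Calculate photon energy:
E_photon = hc/λ = 6.4981 eV

Therefore:
φ = 6.4981 - 2.358 = 4.14 eV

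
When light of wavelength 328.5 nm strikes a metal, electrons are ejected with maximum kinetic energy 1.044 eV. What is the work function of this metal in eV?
2.73 eV

From Einstein's photoelectric equation: KE_max = hf - φ = hc/λ - φ

Rearranging for φ:
φ = hc/λ - KE_max

Calculate photon energy:
E_photon = hc/λ = 3.7743 eV

Therefore:
φ = 3.7743 - 1.044 = 2.73 eV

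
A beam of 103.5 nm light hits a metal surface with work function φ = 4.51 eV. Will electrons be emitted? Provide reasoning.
Yes

For photoemission, the photon energy must exceed the work function.

Photon energy: E = hc/λ = 11.9791 eV
Work function: φ = 4.51 eV

Since E_photon (11.9791 eV) > φ (4.51 eV), photoemission WILL occur.
The threshold wavelength is λ₀ = hc/φ = 274.9 nm.
Since 103.5 nm < 274.9 nm, the light has sufficient energy.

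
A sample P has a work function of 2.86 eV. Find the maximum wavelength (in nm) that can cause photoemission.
433.51 nm

The threshold wavelength is when the photon energy equals the work function:
hc/λ₀ = φ

Solving for λ₀:
λ₀ = hc/φ = (6.626×10⁻³⁴ J·s)(3×10⁸ m/s) / (2.86 eV × 1.602×10⁻¹⁹ J/eV)
λ₀ = 433.51 nm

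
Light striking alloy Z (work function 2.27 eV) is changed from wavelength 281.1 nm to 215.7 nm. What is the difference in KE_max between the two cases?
1.3373 eV

Using Einstein's equation: KE_max = hc/λ - φ

For λ₁ = 281.1 nm:
KE₁ = hc/λ₁ - φ = 4.4107 - 2.27 = 2.1407 eV

For λ₂ = 215.7 nm:
KE₂ = hc/λ₂ - φ = 5.7480 - 2.27 = 3.4780 eV

Change in KE:
ΔKE = KE₂ - KE₁ = 3.4780 - 2.1407 = 1.3373 eV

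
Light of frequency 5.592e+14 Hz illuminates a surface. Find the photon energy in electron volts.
2.3127 eV

Using E = hf:

E = hf = (6.626×10⁻³⁴ J·s)(5.592e+14 Hz)
E = 2.3127 eV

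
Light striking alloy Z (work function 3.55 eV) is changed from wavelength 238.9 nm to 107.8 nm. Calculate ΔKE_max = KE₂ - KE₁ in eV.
6.3115 eV

Using Einstein's equation: KE_max = hc/λ - φ

For λ₁ = 238.9 nm:
KE₁ = hc/λ₁ - φ = 5.1898 - 3.55 = 1.6398 eV

For λ₂ = 107.8 nm:
KE₂ = hc/λ₂ - φ = 11.5013 - 3.55 = 7.9513 eV

Change in KE:
ΔKE = KE₂ - KE₁ = 7.9513 - 1.6398 = 6.3115 eV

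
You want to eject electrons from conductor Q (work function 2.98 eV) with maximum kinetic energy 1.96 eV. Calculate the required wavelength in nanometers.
250.98 nm

From Einstein's equation: KE_max = hc/λ - φ

Rearranging for λ:
hc/λ = KE_max + φ
λ = hc/(KE_max + φ)

Required photon energy:
E_photon = KE_max + φ = 1.96 + 2.98 = 4.94 eV

Required wavelength:
λ = hc/E_photon = (6.626×10⁻³⁴)(3×10⁸) / (4.94 × 1.602×10⁻¹⁹)
λ = 250.98 nm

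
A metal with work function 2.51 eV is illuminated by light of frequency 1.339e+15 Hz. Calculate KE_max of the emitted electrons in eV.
3.0277 eV

Using Einstein's photoelectric equation: KE_max = hf - φ

First, calculate the photon energy:
E_photon = hf = (6.626×10⁻³⁴ J·s)(1.339e+15 Hz)
E_photon = 5.5377 eV

Then, the maximum kinetic energy:
KE_max = E_photon - φ = 5.5377 eV - 2.51 eV = 3.0277 eV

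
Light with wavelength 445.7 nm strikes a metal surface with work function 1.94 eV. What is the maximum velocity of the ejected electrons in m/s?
5.4416e+05 m/s

First, find the maximum kinetic energy:
E_photon = hc/λ = 2.7818 eV
KE_max = E_photon - φ = 2.7818 - 1.94 = 0.8418 eV

Convert to Joules: KE_max = 0.8418 × 1.602×10⁻¹⁹ J = 1.3487e-19 J

Then use KE = ½mv² to find velocity:
v = √(2·KE/m) = √(2 × 1.3487e-19 J / 9.109e-31 kg)
v = 5.4416e+05 m/s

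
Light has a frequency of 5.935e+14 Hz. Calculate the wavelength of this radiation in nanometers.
505.13 nm

Using the wave equation: c = fλ

Solving for wavelength:
λ = c/f = (3×10⁸ m/s) / (5.935e+14 Hz)
λ = 505.13 nm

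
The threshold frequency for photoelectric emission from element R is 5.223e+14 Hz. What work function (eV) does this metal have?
2.16 eV

At the threshold frequency, photon energy equals work function:
φ = hf₀

Calculating:
φ = (6.626×10⁻³⁴ J·s)(5.223e+14 Hz)
φ = 2.16 eV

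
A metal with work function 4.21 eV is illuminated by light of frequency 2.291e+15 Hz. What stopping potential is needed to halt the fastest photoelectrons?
5.2648 V

The stopping potential V_s satisfies: eV_s = KE_max

First, find KE_max using Einstein's equation:
E_photon = hf = (6.626×10⁻³⁴ J·s)(2.291e+15 Hz) = 9.4748 eV
KE_max = E_photon - φ = 9.4748 - 4.21 = 5.2648 eV

Since eV_s = KE_max:
V_s = KE_max/e = 5.2648 V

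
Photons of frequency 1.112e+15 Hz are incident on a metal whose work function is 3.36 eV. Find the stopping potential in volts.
1.2389 V

The stopping potential V_s satisfies: eV_s = KE_max

First, find KE_max using Einstein's equation:
E_photon = hf = (6.626×10⁻³⁴ J·s)(1.112e+15 Hz) = 4.5989 eV
KE_max = E_photon - φ = 4.5989 - 3.36 = 1.2389 eV

Since eV_s = KE_max:
V_s = KE_max/e = 1.2389 V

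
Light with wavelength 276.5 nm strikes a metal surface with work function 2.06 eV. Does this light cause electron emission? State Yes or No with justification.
Yes

For photoemission, the photon energy must exceed the work function.

Photon energy: E = hc/λ = 4.4841 eV
Work function: φ = 2.06 eV

Since E_photon (4.4841 eV) > φ (2.06 eV), photoemission WILL occur.
The threshold wavelength is λ₀ = hc/φ = 601.9 nm.
Since 276.5 nm < 601.9 nm, the light has sufficient energy.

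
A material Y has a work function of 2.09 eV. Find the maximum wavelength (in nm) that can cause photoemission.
593.23 nm

The threshold wavelength is when the photon energy equals the work function:
hc/λ₀ = φ

Solving for λ₀:
λ₀ = hc/φ = (6.626×10⁻³⁴ J·s)(3×10⁸ m/s) / (2.09 eV × 1.602×10⁻¹⁹ J/eV)
λ₀ = 593.23 nm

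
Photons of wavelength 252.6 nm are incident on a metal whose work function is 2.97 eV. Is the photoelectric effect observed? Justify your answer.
Yes

For photoemission, the photon energy must exceed the work function.

Photon energy: E = hc/λ = 4.9083 eV
Work function: φ = 2.97 eV

Since E_photon (4.9083 eV) > φ (2.97 eV), photoemission WILL occur.
The threshold wavelength is λ₀ = hc/φ = 417.5 nm.
Since 252.6 nm < 417.5 nm, the light has sufficient energy.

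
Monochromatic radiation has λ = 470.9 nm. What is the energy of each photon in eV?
2.6329 eV

Using E = hf = hc/λ:

E = hc/λ = (6.626×10⁻³⁴ J·s)(3×10⁸ m/s) / (470.9×10⁻⁹ m)
E = 2.6329 eV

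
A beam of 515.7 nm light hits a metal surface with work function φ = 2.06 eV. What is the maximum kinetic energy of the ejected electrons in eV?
0.3442 eV

Using Einstein's photoelectric equation: KE_max = hf - φ = hc/λ - φ

First, calculate the photon energy:
E_photon = hc/λ = (6.626×10⁻³⁴ J·s)(3×10⁸ m/s) / (515.7×10⁻⁹ m)
E_photon = 2.4042 eV

Then, the maximum kinetic energy:
KE_max = E_photon - φ = 2.4042 eV - 2.06 eV = 0.3442 eV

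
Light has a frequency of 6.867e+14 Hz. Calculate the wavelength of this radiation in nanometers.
436.57 nm

Using the wave equation: c = fλ

Solving for wavelength:
λ = c/f = (3×10⁸ m/s) / (6.867e+14 Hz)
λ = 436.57 nm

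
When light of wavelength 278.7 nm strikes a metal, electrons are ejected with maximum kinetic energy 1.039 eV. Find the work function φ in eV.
3.41 eV

From Einstein's photoelectric equation: KE_max = hf - φ = hc/λ - φ

Rearranging for φ:
φ = hc/λ - KE_max

Calculate photon energy:
E_photon = hc/λ = 4.4487 eV

Therefore:
φ = 4.4487 - 1.039 = 3.41 eV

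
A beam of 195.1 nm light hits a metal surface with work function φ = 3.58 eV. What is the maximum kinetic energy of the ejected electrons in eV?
2.7749 eV

Using Einstein's photoelectric equation: KE_max = hf - φ = hc/λ - φ

First, calculate the photon energy:
E_photon = hc/λ = (6.626×10⁻³⁴ J·s)(3×10⁸ m/s) / (195.1×10⁻⁹ m)
E_photon = 6.3549 eV

Then, the maximum kinetic energy:
KE_max = E_photon - φ = 6.3549 eV - 3.58 eV = 2.7749 eV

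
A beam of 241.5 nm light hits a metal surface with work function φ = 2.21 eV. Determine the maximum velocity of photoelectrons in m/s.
1.0142e+06 m/s

First, find the maximum kinetic energy:
E_photon = hc/λ = 5.1339 eV
KE_max = E_photon - φ = 5.1339 - 2.21 = 2.9239 eV

Convert to Joules: KE_max = 2.9239 × 1.602×10⁻¹⁹ J = 4.6846e-19 J

Then use KE = ½mv² to find velocity:
v = √(2·KE/m) = √(2 × 4.6846e-19 J / 9.109e-31 kg)
v = 1.0142e+06 m/s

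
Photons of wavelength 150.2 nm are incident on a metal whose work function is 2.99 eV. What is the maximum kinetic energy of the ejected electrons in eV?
5.2646 eV

Using Einstein's photoelectric equation: KE_max = hf - φ = hc/λ - φ

First, calculate the photon energy:
E_photon = hc/λ = (6.626×10⁻³⁴ J·s)(3×10⁸ m/s) / (150.2×10⁻⁹ m)
E_photon = 8.2546 eV

Then, the maximum kinetic energy:
KE_max = E_photon - φ = 8.2546 eV - 2.99 eV = 5.2646 eV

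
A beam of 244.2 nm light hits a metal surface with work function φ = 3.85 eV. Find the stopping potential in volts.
1.2272 V

The stopping potential V_s satisfies: eV_s = KE_max

First, find KE_max using Einstein's equation:
E_photon = hc/λ = 5.0772 eV
KE_max = E_photon - φ = 5.0772 - 3.85 = 1.2272 eV

Since eV_s = KE_max:
V_s = KE_max/e = 1.2272 V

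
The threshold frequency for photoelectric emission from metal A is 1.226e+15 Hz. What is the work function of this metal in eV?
5.07 eV

At the threshold frequency, photon energy equals work function:
φ = hf₀

Calculating:
φ = (6.626×10⁻³⁴ J·s)(1.226e+15 Hz)
φ = 5.07 eV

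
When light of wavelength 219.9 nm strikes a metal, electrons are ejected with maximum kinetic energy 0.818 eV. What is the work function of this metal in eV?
4.82 eV

From Einstein's photoelectric equation: KE_max = hf - φ = hc/λ - φ

Rearranging for φ:
φ = hc/λ - KE_max

Calculate photon energy:
E_photon = hc/λ = 5.6382 eV

Therefore:
φ = 5.6382 - 0.818 = 4.82 eV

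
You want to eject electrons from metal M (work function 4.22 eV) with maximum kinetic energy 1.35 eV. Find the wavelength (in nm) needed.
222.59 nm

From Einstein's equation: KE_max = hc/λ - φ

Rearranging for λ:
hc/λ = KE_max + φ
λ = hc/(KE_max + φ)

Required photon energy:
E_photon = KE_max + φ = 1.35 + 4.22 = 5.57 eV

Required wavelength:
λ = hc/E_photon = (6.626×10⁻³⁴)(3×10⁸) / (5.57 × 1.602×10⁻¹⁹)
λ = 222.59 nm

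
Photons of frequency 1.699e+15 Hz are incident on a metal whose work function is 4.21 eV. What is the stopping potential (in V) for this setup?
2.8165 V

The stopping potential V_s satisfies: eV_s = KE_max

First, find KE_max using Einstein's equation:
E_photon = hf = (6.626×10⁻³⁴ J·s)(1.699e+15 Hz) = 7.0265 eV
KE_max = E_photon - φ = 7.0265 - 4.21 = 2.8165 eV

Since eV_s = KE_max:
V_s = KE_max/e = 2.8165 V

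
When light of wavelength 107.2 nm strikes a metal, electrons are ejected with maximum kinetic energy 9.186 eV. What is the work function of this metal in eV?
2.38 eV

From Einstein's photoelectric equation: KE_max = hf - φ = hc/λ - φ

Rearranging for φ:
φ = hc/λ - KE_max

Calculate photon energy:
E_photon = hc/λ = 11.5657 eV

Therefore:
φ = 11.5657 - 9.186 = 2.38 eV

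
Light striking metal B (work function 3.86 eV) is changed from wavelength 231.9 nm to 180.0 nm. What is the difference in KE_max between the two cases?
1.5416 eV

Using Einstein's equation: KE_max = hc/λ - φ

For λ₁ = 231.9 nm:
KE₁ = hc/λ₁ - φ = 5.3465 - 3.86 = 1.4865 eV

For λ₂ = 180.0 nm:
KE₂ = hc/λ₂ - φ = 6.8880 - 3.86 = 3.0280 eV

Change in KE:
ΔKE = KE₂ - KE₁ = 3.0280 - 1.4865 = 1.5416 eV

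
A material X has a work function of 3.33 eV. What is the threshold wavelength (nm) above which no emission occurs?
372.32 nm

The threshold wavelength is when the photon energy equals the work function:
hc/λ₀ = φ

Solving for λ₀:
λ₀ = hc/φ = (6.626×10⁻³⁴ J·s)(3×10⁸ m/s) / (3.33 eV × 1.602×10⁻¹⁹ J/eV)
λ₀ = 372.32 nm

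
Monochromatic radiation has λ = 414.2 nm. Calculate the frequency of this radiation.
7.2379e+14 Hz

Using the wave equation: c = fλ

Solving for frequency:
f = c/λ = (3×10⁸ m/s) / (414.2×10⁻⁹ m)
f = 7.2379e+14 Hz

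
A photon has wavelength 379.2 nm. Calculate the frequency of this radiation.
7.9059e+14 Hz

Using the wave equation: c = fλ

Solving for frequency:
f = c/λ = (3×10⁸ m/s) / (379.2×10⁻⁹ m)
f = 7.9059e+14 Hz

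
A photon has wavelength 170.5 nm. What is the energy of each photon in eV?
7.2718 eV

Using E = hf = hc/λ:

E = hc/λ = (6.626×10⁻³⁴ J·s)(3×10⁸ m/s) / (170.5×10⁻⁹ m)
E = 7.2718 eV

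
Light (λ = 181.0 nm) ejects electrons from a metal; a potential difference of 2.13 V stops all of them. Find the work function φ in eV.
4.72 eV

The stopping potential gives the maximum kinetic energy: KE_max = eV_s = 2.13 eV

From Einstein's photoelectric equation: KE_max = hc/λ - φ
Rearranging: φ = hc/λ - KE_max

Calculate photon energy:
E_photon = hc/λ = (6.626×10⁻³⁴ J·s)(3×10⁸ m/s) / (181.0×10⁻⁹ m) = 6.8500 eV

Therefore:
φ = 6.8500 - 2.13 = 4.72 eV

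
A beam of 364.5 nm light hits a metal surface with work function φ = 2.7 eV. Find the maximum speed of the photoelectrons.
4.9675e+05 m/s

First, find the maximum kinetic energy:
E_photon = hc/λ = 3.4015 eV
KE_max = E_photon - φ = 3.4015 - 2.7 = 0.7015 eV

Convert to Joules: KE_max = 0.7015 × 1.602×10⁻¹⁹ J = 1.1239e-19 J

Then use KE = ½mv² to find velocity:
v = √(2·KE/m) = √(2 × 1.1239e-19 J / 9.109e-31 kg)
v = 4.9675e+05 m/s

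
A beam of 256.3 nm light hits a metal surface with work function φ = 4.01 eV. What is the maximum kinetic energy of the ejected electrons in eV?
0.8275 eV

Using Einstein's photoelectric equation: KE_max = hf - φ = hc/λ - φ

First, calculate the photon energy:
E_photon = hc/λ = (6.626×10⁻³⁴ J·s)(3×10⁸ m/s) / (256.3×10⁻⁹ m)
E_photon = 4.8375 eV

Then, the maximum kinetic energy:
KE_max = E_photon - φ = 4.8375 eV - 4.01 eV = 0.8275 eV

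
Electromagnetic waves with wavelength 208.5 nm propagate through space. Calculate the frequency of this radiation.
1.4379e+15 Hz

Using the wave equation: c = fλ

Solving for frequency:
f = c/λ = (3×10⁸ m/s) / (208.5×10⁻⁹ m)
f = 1.4379e+15 Hz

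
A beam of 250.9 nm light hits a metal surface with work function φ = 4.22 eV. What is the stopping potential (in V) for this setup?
0.7216 V

The stopping potential V_s satisfies: eV_s = KE_max

First, find KE_max using Einstein's equation:
E_photon = hc/λ = 4.9416 eV
KE_max = E_photon - φ = 4.9416 - 4.22 = 0.7216 eV

Since eV_s = KE_max:
V_s = KE_max/e = 0.7216 V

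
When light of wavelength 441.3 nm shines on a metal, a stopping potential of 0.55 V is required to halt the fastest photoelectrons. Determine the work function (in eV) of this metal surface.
2.26 eV

The stopping potential gives the maximum kinetic energy: KE_max = eV_s = 0.55 eV

From Einstein's photoelectric equation: KE_max = hc/λ - φ
Rearranging: φ = hc/λ - KE_max

Calculate photon energy:
E_photon = hc/λ = (6.626×10⁻³⁴ J·s)(3×10⁸ m/s) / (441.3×10⁻⁹ m) = 2.8095 eV

Therefore:
φ = 2.8095 - 0.55 = 2.26 eV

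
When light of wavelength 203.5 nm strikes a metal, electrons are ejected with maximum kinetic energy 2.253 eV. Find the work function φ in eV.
3.84 eV

From Einstein's photoelectric equation: KE_max = hf - φ = hc/λ - φ

Rearranging for φ:
φ = hc/λ - KE_max

Calculate photon energy:
E_photon = hc/λ = 6.0926 eV

Therefore:
φ = 6.0926 - 2.253 = 3.84 eV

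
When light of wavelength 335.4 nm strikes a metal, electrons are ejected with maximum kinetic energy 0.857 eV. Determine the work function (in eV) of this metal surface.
2.84 eV

From Einstein's photoelectric equation: KE_max = hf - φ = hc/λ - φ

Rearranging for φ:
φ = hc/λ - KE_max

Calculate photon energy:
E_photon = hc/λ = 3.6966 eV

Therefore:
φ = 3.6966 - 0.857 = 2.84 eV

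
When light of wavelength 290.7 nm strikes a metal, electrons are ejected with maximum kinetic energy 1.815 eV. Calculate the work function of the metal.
2.45 eV

From Einstein's photoelectric equation: KE_max = hf - φ = hc/λ - φ

Rearranging for φ:
φ = hc/λ - KE_max

Calculate photon energy:
E_photon = hc/λ = 4.2650 eV

Therefore:
φ = 4.2650 - 1.815 = 2.45 eV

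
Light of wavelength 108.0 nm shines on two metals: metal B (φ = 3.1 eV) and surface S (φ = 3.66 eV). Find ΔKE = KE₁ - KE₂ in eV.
0.5600 eV

Using KE_max = hc/λ - φ for each metal:

Photon energy: E = hc/λ = 11.4800 eV

For metal B (φ₁ = 3.1 eV):
KE₁ = E - φ₁ = 11.4800 - 3.1 = 8.3800 eV

For surface S (φ₂ = 3.66 eV):
KE₂ = E - φ₂ = 11.4800 - 3.66 = 7.8200 eV

Difference:
ΔKE = KE₁ - KE₂ = 8.3800 - 7.8200 = 0.5600 eV

Note: The difference equals the difference in work functions: 3.66 - 3.1 = 0.56 eV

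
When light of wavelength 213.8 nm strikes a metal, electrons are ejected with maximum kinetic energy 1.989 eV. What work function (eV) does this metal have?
3.81 eV

From Einstein's photoelectric equation: KE_max = hf - φ = hc/λ - φ

Rearranging for φ:
φ = hc/λ - KE_max

Calculate photon energy:
E_photon = hc/λ = 5.7991 eV

Therefore:
φ = 5.7991 - 1.989 = 3.81 eV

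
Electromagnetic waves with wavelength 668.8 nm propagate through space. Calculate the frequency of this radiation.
4.4825e+14 Hz

Using the wave equation: c = fλ

Solving for frequency:
f = c/λ = (3×10⁸ m/s) / (668.8×10⁻⁹ m)
f = 4.4825e+14 Hz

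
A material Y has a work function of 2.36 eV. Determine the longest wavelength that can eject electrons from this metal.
525.36 nm

The threshold wavelength is when the photon energy equals the work function:
hc/λ₀ = φ

Solving for λ₀:
λ₀ = hc/φ = (6.626×10⁻³⁴ J·s)(3×10⁸ m/s) / (2.36 eV × 1.602×10⁻¹⁹ J/eV)
λ₀ = 525.36 nm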